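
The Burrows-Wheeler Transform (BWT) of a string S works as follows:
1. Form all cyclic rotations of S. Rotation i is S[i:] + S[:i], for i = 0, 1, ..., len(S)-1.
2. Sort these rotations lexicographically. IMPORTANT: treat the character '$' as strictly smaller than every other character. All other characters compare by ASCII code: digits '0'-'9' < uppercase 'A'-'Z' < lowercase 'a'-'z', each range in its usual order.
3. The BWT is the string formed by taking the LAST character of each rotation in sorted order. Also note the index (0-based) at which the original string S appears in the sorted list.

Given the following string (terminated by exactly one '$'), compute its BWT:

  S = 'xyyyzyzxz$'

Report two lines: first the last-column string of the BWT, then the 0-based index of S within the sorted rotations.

All 10 rotations (rotation i = S[i:]+S[:i]):
  rot[0] = xyyyzyzxz$
  rot[1] = yyyzyzxz$x
  rot[2] = yyzyzxz$xy
  rot[3] = yzyzxz$xyy
  rot[4] = zyzxz$xyyy
  rot[5] = yzxz$xyyyz
  rot[6] = zxz$xyyyzy
  rot[7] = xz$xyyyzyz
  rot[8] = z$xyyyzyzx
  rot[9] = $xyyyzyzxz
Sorted (with $ < everything):
  sorted[0] = $xyyyzyzxz  (last char: 'z')
  sorted[1] = xyyyzyzxz$  (last char: '$')
  sorted[2] = xz$xyyyzyz  (last char: 'z')
  sorted[3] = yyyzyzxz$x  (last char: 'x')
  sorted[4] = yyzyzxz$xy  (last char: 'y')
  sorted[5] = yzxz$xyyyz  (last char: 'z')
  sorted[6] = yzyzxz$xyy  (last char: 'y')
  sorted[7] = z$xyyyzyzx  (last char: 'x')
  sorted[8] = zxz$xyyyzy  (last char: 'y')
  sorted[9] = zyzxz$xyyy  (last char: 'y')
Last column: z$zxyzyxyy
Original string S is at sorted index 1

Answer: z$zxyzyxyy
1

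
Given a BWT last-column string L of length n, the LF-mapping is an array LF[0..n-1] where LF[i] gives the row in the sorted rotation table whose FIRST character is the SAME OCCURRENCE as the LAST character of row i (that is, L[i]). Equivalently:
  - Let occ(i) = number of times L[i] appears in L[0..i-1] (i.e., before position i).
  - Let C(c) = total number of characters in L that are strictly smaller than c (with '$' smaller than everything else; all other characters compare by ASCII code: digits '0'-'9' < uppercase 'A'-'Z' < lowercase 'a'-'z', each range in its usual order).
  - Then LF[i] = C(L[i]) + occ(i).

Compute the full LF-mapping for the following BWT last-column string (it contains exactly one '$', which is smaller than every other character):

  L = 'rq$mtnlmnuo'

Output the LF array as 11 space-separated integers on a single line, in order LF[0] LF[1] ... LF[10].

Char counts: '$':1, 'l':1, 'm':2, 'n':2, 'o':1, 'q':1, 'r':1, 't':1, 'u':1
C (first-col start): C('$')=0, C('l')=1, C('m')=2, C('n')=4, C('o')=6, C('q')=7, C('r')=8, C('t')=9, C('u')=10
L[0]='r': occ=0, LF[0]=C('r')+0=8+0=8
L[1]='q': occ=0, LF[1]=C('q')+0=7+0=7
L[2]='$': occ=0, LF[2]=C('$')+0=0+0=0
L[3]='m': occ=0, LF[3]=C('m')+0=2+0=2
L[4]='t': occ=0, LF[4]=C('t')+0=9+0=9
L[5]='n': occ=0, LF[5]=C('n')+0=4+0=4
L[6]='l': occ=0, LF[6]=C('l')+0=1+0=1
L[7]='m': occ=1, LF[7]=C('m')+1=2+1=3
L[8]='n': occ=1, LF[8]=C('n')+1=4+1=5
L[9]='u': occ=0, LF[9]=C('u')+0=10+0=10
L[10]='o': occ=0, LF[10]=C('o')+0=6+0=6

Answer: 8 7 0 2 9 4 1 3 5 10 6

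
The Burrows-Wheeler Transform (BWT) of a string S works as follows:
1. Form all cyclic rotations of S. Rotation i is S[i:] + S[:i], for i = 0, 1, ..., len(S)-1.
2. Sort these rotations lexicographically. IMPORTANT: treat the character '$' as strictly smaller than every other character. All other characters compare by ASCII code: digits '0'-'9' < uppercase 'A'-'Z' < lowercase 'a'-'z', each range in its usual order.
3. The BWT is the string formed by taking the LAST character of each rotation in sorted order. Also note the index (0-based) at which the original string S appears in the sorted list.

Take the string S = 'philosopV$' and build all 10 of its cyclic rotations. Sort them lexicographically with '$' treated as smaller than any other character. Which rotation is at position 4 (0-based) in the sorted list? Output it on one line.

Answer: losopV$phi

Derivation:
All 10 rotations (rotation i = S[i:]+S[:i]):
  rot[0] = philosopV$
  rot[1] = hilosopV$p
  rot[2] = ilosopV$ph
  rot[3] = losopV$phi
  rot[4] = osopV$phil
  rot[5] = sopV$philo
  rot[6] = opV$philos
  rot[7] = pV$philoso
  rot[8] = V$philosop
  rot[9] = $philosopV
Sorted (with $ < everything):
  sorted[0] = $philosopV
  sorted[1] = V$philosop
  sorted[2] = hilosopV$p
  sorted[3] = ilosopV$ph
  sorted[4] = losopV$phi
  sorted[5] = opV$philos
  sorted[6] = osopV$phil
  sorted[7] = pV$philoso
  sorted[8] = philosopV$
  sorted[9] = sopV$philo
sorted[4] = losopV$phi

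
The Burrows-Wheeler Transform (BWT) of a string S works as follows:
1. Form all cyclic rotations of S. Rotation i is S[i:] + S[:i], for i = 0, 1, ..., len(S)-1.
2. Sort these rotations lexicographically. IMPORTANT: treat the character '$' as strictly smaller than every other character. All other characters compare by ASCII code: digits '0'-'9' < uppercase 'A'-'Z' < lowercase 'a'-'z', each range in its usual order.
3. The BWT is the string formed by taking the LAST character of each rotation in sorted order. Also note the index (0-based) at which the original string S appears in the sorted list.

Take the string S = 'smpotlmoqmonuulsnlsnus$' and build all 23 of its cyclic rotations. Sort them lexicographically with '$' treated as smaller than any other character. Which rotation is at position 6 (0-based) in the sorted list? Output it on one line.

Answer: mpotlmoqmonuulsnlsnus$s

Derivation:
All 23 rotations (rotation i = S[i:]+S[:i]):
  rot[0] = smpotlmoqmonuulsnlsnus$
  rot[1] = mpotlmoqmonuulsnlsnus$s
  rot[2] = potlmoqmonuulsnlsnus$sm
  rot[3] = otlmoqmonuulsnlsnus$smp
  rot[4] = tlmoqmonuulsnlsnus$smpo
  rot[5] = lmoqmonuulsnlsnus$smpot
  rot[6] = moqmonuulsnlsnus$smpotl
  rot[7] = oqmonuulsnlsnus$smpotlm
  rot[8] = qmonuulsnlsnus$smpotlmo
  rot[9] = monuulsnlsnus$smpotlmoq
  rot[10] = onuulsnlsnus$smpotlmoqm
  rot[11] = nuulsnlsnus$smpotlmoqmo
  rot[12] = uulsnlsnus$smpotlmoqmon
  rot[13] = ulsnlsnus$smpotlmoqmonu
  rot[14] = lsnlsnus$smpotlmoqmonuu
  rot[15] = snlsnus$smpotlmoqmonuul
  rot[16] = nlsnus$smpotlmoqmonuuls
  rot[17] = lsnus$smpotlmoqmonuulsn
  rot[18] = snus$smpotlmoqmonuulsnl
  rot[19] = nus$smpotlmoqmonuulsnls
  rot[20] = us$smpotlmoqmonuulsnlsn
  rot[21] = s$smpotlmoqmonuulsnlsnu
  rot[22] = $smpotlmoqmonuulsnlsnus
Sorted (with $ < everything):
  sorted[0] = $smpotlmoqmonuulsnlsnus
  sorted[1] = lmoqmonuulsnlsnus$smpot
  sorted[2] = lsnlsnus$smpotlmoqmonuu
  sorted[3] = lsnus$smpotlmoqmonuulsn
  sorted[4] = monuulsnlsnus$smpotlmoq
  sorted[5] = moqmonuulsnlsnus$smpotl
  sorted[6] = mpotlmoqmonuulsnlsnus$s
  sorted[7] = nlsnus$smpotlmoqmonuuls
  sorted[8] = nus$smpotlmoqmonuulsnls
  sorted[9] = nuulsnlsnus$smpotlmoqmo
  sorted[10] = onuulsnlsnus$smpotlmoqm
  sorted[11] = oqmonuulsnlsnus$smpotlm
  sorted[12] = otlmoqmonuulsnlsnus$smp
  sorted[13] = potlmoqmonuulsnlsnus$sm
  sorted[14] = qmonuulsnlsnus$smpotlmo
  sorted[15] = s$smpotlmoqmonuulsnlsnu
  sorted[16] = smpotlmoqmonuulsnlsnus$
  sorted[17] = snlsnus$smpotlmoqmonuul
  sorted[18] = snus$smpotlmoqmonuulsnl
  sorted[19] = tlmoqmonuulsnlsnus$smpo
  sorted[20] = ulsnlsnus$smpotlmoqmonu
  sorted[21] = us$smpotlmoqmonuulsnlsn
  sorted[22] = uulsnlsnus$smpotlmoqmon
sorted[6] = mpotlmoqmonuulsnlsnus$s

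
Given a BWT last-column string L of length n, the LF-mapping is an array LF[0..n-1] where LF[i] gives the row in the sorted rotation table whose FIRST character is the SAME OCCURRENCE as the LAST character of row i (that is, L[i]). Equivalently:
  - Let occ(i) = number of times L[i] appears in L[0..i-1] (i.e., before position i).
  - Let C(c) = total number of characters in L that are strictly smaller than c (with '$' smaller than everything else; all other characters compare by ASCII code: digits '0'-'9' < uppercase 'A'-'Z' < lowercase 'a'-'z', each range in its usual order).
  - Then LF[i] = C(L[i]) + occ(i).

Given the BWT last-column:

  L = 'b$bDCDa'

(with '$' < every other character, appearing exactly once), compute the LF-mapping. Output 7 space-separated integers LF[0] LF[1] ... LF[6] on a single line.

Char counts: '$':1, 'C':1, 'D':2, 'a':1, 'b':2
C (first-col start): C('$')=0, C('C')=1, C('D')=2, C('a')=4, C('b')=5
L[0]='b': occ=0, LF[0]=C('b')+0=5+0=5
L[1]='$': occ=0, LF[1]=C('$')+0=0+0=0
L[2]='b': occ=1, LF[2]=C('b')+1=5+1=6
L[3]='D': occ=0, LF[3]=C('D')+0=2+0=2
L[4]='C': occ=0, LF[4]=C('C')+0=1+0=1
L[5]='D': occ=1, LF[5]=C('D')+1=2+1=3
L[6]='a': occ=0, LF[6]=C('a')+0=4+0=4

Answer: 5 0 6 2 1 3 4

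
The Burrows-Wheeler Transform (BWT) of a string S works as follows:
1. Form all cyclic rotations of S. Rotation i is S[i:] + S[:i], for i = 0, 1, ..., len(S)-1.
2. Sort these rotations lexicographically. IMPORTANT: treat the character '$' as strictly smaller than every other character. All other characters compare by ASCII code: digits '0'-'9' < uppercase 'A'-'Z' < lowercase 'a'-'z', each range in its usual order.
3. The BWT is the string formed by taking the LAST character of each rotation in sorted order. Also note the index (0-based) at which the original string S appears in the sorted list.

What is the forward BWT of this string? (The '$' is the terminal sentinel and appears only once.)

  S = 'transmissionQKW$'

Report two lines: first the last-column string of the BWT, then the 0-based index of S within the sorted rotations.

All 16 rotations (rotation i = S[i:]+S[:i]):
  rot[0] = transmissionQKW$
  rot[1] = ransmissionQKW$t
  rot[2] = ansmissionQKW$tr
  rot[3] = nsmissionQKW$tra
  rot[4] = smissionQKW$tran
  rot[5] = missionQKW$trans
  rot[6] = issionQKW$transm
  rot[7] = ssionQKW$transmi
  rot[8] = sionQKW$transmis
  rot[9] = ionQKW$transmiss
  rot[10] = onQKW$transmissi
  rot[11] = nQKW$transmissio
  rot[12] = QKW$transmission
  rot[13] = KW$transmissionQ
  rot[14] = W$transmissionQK
  rot[15] = $transmissionQKW
Sorted (with $ < everything):
  sorted[0] = $transmissionQKW  (last char: 'W')
  sorted[1] = KW$transmissionQ  (last char: 'Q')
  sorted[2] = QKW$transmission  (last char: 'n')
  sorted[3] = W$transmissionQK  (last char: 'K')
  sorted[4] = ansmissionQKW$tr  (last char: 'r')
  sorted[5] = ionQKW$transmiss  (last char: 's')
  sorted[6] = issionQKW$transm  (last char: 'm')
  sorted[7] = missionQKW$trans  (last char: 's')
  sorted[8] = nQKW$transmissio  (last char: 'o')
  sorted[9] = nsmissionQKW$tra  (last char: 'a')
  sorted[10] = onQKW$transmissi  (last char: 'i')
  sorted[11] = ransmissionQKW$t  (last char: 't')
  sorted[12] = sionQKW$transmis  (last char: 's')
  sorted[13] = smissionQKW$tran  (last char: 'n')
  sorted[14] = ssionQKW$transmi  (last char: 'i')
  sorted[15] = transmissionQKW$  (last char: '$')
Last column: WQnKrsmsoaitsni$
Original string S is at sorted index 15

Answer: WQnKrsmsoaitsni$
15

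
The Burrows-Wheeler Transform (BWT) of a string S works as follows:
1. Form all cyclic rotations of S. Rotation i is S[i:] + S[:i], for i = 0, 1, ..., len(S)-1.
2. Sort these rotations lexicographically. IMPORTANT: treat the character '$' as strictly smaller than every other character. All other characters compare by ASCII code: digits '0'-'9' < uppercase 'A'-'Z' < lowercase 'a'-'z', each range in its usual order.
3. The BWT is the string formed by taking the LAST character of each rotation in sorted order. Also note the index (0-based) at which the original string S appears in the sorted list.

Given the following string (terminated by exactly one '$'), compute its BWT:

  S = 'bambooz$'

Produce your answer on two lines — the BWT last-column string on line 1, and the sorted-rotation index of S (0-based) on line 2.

Answer: zb$maboo
2

Derivation:
All 8 rotations (rotation i = S[i:]+S[:i]):
  rot[0] = bambooz$
  rot[1] = ambooz$b
  rot[2] = mbooz$ba
  rot[3] = booz$bam
  rot[4] = ooz$bamb
  rot[5] = oz$bambo
  rot[6] = z$bamboo
  rot[7] = $bambooz
Sorted (with $ < everything):
  sorted[0] = $bambooz  (last char: 'z')
  sorted[1] = ambooz$b  (last char: 'b')
  sorted[2] = bambooz$  (last char: '$')
  sorted[3] = booz$bam  (last char: 'm')
  sorted[4] = mbooz$ba  (last char: 'a')
  sorted[5] = ooz$bamb  (last char: 'b')
  sorted[6] = oz$bambo  (last char: 'o')
  sorted[7] = z$bamboo  (last char: 'o')
Last column: zb$maboo
Original string S is at sorted index 2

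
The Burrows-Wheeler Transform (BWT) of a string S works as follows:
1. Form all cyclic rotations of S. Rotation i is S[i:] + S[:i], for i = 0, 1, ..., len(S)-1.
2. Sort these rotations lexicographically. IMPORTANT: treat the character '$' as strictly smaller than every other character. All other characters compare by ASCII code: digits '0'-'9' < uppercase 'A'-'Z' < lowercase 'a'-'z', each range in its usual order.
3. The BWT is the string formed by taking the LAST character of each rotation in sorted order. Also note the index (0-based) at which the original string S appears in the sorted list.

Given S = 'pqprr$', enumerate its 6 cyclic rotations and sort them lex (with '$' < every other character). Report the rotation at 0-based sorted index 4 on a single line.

Answer: r$pqpr

Derivation:
All 6 rotations (rotation i = S[i:]+S[:i]):
  rot[0] = pqprr$
  rot[1] = qprr$p
  rot[2] = prr$pq
  rot[3] = rr$pqp
  rot[4] = r$pqpr
  rot[5] = $pqprr
Sorted (with $ < everything):
  sorted[0] = $pqprr
  sorted[1] = pqprr$
  sorted[2] = prr$pq
  sorted[3] = qprr$p
  sorted[4] = r$pqpr
  sorted[5] = rr$pqp
sorted[4] = r$pqpr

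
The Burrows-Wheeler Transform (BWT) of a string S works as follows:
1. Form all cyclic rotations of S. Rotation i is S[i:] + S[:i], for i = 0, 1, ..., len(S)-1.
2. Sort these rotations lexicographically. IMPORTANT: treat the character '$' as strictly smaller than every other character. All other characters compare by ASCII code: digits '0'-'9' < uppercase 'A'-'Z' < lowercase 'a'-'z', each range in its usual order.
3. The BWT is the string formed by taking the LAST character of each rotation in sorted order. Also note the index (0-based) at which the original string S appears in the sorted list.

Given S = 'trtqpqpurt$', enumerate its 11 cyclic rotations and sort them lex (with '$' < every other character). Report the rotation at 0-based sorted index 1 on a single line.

Answer: pqpurt$trtq

Derivation:
All 11 rotations (rotation i = S[i:]+S[:i]):
  rot[0] = trtqpqpurt$
  rot[1] = rtqpqpurt$t
  rot[2] = tqpqpurt$tr
  rot[3] = qpqpurt$trt
  rot[4] = pqpurt$trtq
  rot[5] = qpurt$trtqp
  rot[6] = purt$trtqpq
  rot[7] = urt$trtqpqp
  rot[8] = rt$trtqpqpu
  rot[9] = t$trtqpqpur
  rot[10] = $trtqpqpurt
Sorted (with $ < everything):
  sorted[0] = $trtqpqpurt
  sorted[1] = pqpurt$trtq
  sorted[2] = purt$trtqpq
  sorted[3] = qpqpurt$trt
  sorted[4] = qpurt$trtqp
  sorted[5] = rt$trtqpqpu
  sorted[6] = rtqpqpurt$t
  sorted[7] = t$trtqpqpur
  sorted[8] = tqpqpurt$tr
  sorted[9] = trtqpqpurt$
  sorted[10] = urt$trtqpqp
sorted[1] = pqpurt$trtq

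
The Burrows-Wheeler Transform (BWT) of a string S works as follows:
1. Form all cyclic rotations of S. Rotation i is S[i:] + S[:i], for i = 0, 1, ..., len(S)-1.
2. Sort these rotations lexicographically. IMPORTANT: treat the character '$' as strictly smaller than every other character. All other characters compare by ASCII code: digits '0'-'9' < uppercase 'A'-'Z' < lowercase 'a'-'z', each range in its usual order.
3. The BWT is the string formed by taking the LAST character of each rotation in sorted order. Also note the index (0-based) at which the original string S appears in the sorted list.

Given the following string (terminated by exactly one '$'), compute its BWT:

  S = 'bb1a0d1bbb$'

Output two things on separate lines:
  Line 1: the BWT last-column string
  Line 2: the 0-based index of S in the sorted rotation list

All 11 rotations (rotation i = S[i:]+S[:i]):
  rot[0] = bb1a0d1bbb$
  rot[1] = b1a0d1bbb$b
  rot[2] = 1a0d1bbb$bb
  rot[3] = a0d1bbb$bb1
  rot[4] = 0d1bbb$bb1a
  rot[5] = d1bbb$bb1a0
  rot[6] = 1bbb$bb1a0d
  rot[7] = bbb$bb1a0d1
  rot[8] = bb$bb1a0d1b
  rot[9] = b$bb1a0d1bb
  rot[10] = $bb1a0d1bbb
Sorted (with $ < everything):
  sorted[0] = $bb1a0d1bbb  (last char: 'b')
  sorted[1] = 0d1bbb$bb1a  (last char: 'a')
  sorted[2] = 1a0d1bbb$bb  (last char: 'b')
  sorted[3] = 1bbb$bb1a0d  (last char: 'd')
  sorted[4] = a0d1bbb$bb1  (last char: '1')
  sorted[5] = b$bb1a0d1bb  (last char: 'b')
  sorted[6] = b1a0d1bbb$b  (last char: 'b')
  sorted[7] = bb$bb1a0d1b  (last char: 'b')
  sorted[8] = bb1a0d1bbb$  (last char: '$')
  sorted[9] = bbb$bb1a0d1  (last char: '1')
  sorted[10] = d1bbb$bb1a0  (last char: '0')
Last column: babd1bbb$10
Original string S is at sorted index 8

Answer: babd1bbb$10
8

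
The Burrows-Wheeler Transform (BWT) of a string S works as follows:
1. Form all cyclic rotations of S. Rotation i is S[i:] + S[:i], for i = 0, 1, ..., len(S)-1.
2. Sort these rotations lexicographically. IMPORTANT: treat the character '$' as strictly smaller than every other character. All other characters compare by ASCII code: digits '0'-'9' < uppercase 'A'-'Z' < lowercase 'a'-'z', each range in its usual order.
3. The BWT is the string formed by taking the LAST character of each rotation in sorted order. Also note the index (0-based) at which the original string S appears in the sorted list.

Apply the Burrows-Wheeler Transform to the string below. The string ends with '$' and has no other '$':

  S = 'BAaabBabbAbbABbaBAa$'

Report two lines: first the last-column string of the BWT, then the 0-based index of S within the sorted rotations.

All 20 rotations (rotation i = S[i:]+S[:i]):
  rot[0] = BAaabBabbAbbABbaBAa$
  rot[1] = AaabBabbAbbABbaBAa$B
  rot[2] = aabBabbAbbABbaBAa$BA
  rot[3] = abBabbAbbABbaBAa$BAa
  rot[4] = bBabbAbbABbaBAa$BAaa
  rot[5] = BabbAbbABbaBAa$BAaab
  rot[6] = abbAbbABbaBAa$BAaabB
  rot[7] = bbAbbABbaBAa$BAaabBa
  rot[8] = bAbbABbaBAa$BAaabBab
  rot[9] = AbbABbaBAa$BAaabBabb
  rot[10] = bbABbaBAa$BAaabBabbA
  rot[11] = bABbaBAa$BAaabBabbAb
  rot[12] = ABbaBAa$BAaabBabbAbb
  rot[13] = BbaBAa$BAaabBabbAbbA
  rot[14] = baBAa$BAaabBabbAbbAB
  rot[15] = aBAa$BAaabBabbAbbABb
  rot[16] = BAa$BAaabBabbAbbABba
  rot[17] = Aa$BAaabBabbAbbABbaB
  rot[18] = a$BAaabBabbAbbABbaBA
  rot[19] = $BAaabBabbAbbABbaBAa
Sorted (with $ < everything):
  sorted[0] = $BAaabBabbAbbABbaBAa  (last char: 'a')
  sorted[1] = ABbaBAa$BAaabBabbAbb  (last char: 'b')
  sorted[2] = Aa$BAaabBabbAbbABbaB  (last char: 'B')
  sorted[3] = AaabBabbAbbABbaBAa$B  (last char: 'B')
  sorted[4] = AbbABbaBAa$BAaabBabb  (last char: 'b')
  sorted[5] = BAa$BAaabBabbAbbABba  (last char: 'a')
  sorted[6] = BAaabBabbAbbABbaBAa$  (last char: '$')
  sorted[7] = BabbAbbABbaBAa$BAaab  (last char: 'b')
  sorted[8] = BbaBAa$BAaabBabbAbbA  (last char: 'A')
  sorted[9] = a$BAaabBabbAbbABbaBA  (last char: 'A')
  sorted[10] = aBAa$BAaabBabbAbbABb  (last char: 'b')
  sorted[11] = aabBabbAbbABbaBAa$BA  (last char: 'A')
  sorted[12] = abBabbAbbABbaBAa$BAa  (last char: 'a')
  sorted[13] = abbAbbABbaBAa$BAaabB  (last char: 'B')
  sorted[14] = bABbaBAa$BAaabBabbAb  (last char: 'b')
  sorted[15] = bAbbABbaBAa$BAaabBab  (last char: 'b')
  sorted[16] = bBabbAbbABbaBAa$BAaa  (last char: 'a')
  sorted[17] = baBAa$BAaabBabbAbbAB  (last char: 'B')
  sorted[18] = bbABbaBAa$BAaabBabbA  (last char: 'A')
  sorted[19] = bbAbbABbaBAa$BAaabBa  (last char: 'a')
Last column: abBBba$bAAbAaBbbaBAa
Original string S is at sorted index 6

Answer: abBBba$bAAbAaBbbaBAa
6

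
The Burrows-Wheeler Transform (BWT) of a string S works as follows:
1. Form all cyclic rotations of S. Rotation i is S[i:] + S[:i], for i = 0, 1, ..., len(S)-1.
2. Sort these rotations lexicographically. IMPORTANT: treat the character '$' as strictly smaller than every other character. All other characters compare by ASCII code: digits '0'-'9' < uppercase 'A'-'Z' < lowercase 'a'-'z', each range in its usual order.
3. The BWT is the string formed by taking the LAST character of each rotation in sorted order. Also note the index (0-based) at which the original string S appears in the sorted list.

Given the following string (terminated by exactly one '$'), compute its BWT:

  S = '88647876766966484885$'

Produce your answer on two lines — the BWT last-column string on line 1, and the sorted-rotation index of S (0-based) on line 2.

All 21 rotations (rotation i = S[i:]+S[:i]):
  rot[0] = 88647876766966484885$
  rot[1] = 8647876766966484885$8
  rot[2] = 647876766966484885$88
  rot[3] = 47876766966484885$886
  rot[4] = 7876766966484885$8864
  rot[5] = 876766966484885$88647
  rot[6] = 76766966484885$886478
  rot[7] = 6766966484885$8864787
  rot[8] = 766966484885$88647876
  rot[9] = 66966484885$886478767
  rot[10] = 6966484885$8864787676
  rot[11] = 966484885$88647876766
  rot[12] = 66484885$886478767669
  rot[13] = 6484885$8864787676696
  rot[14] = 484885$88647876766966
  rot[15] = 84885$886478767669664
  rot[16] = 4885$8864787676696648
  rot[17] = 885$88647876766966484
  rot[18] = 85$886478767669664848
  rot[19] = 5$8864787676696648488
  rot[20] = $88647876766966484885
Sorted (with $ < everything):
  sorted[0] = $88647876766966484885  (last char: '5')
  sorted[1] = 47876766966484885$886  (last char: '6')
  sorted[2] = 484885$88647876766966  (last char: '6')
  sorted[3] = 4885$8864787676696648  (last char: '8')
  sorted[4] = 5$8864787676696648488  (last char: '8')
  sorted[5] = 647876766966484885$88  (last char: '8')
  sorted[6] = 6484885$8864787676696  (last char: '6')
  sorted[7] = 66484885$886478767669  (last char: '9')
  sorted[8] = 66966484885$886478767  (last char: '7')
  sorted[9] = 6766966484885$8864787  (last char: '7')
  sorted[10] = 6966484885$8864787676  (last char: '6')
  sorted[11] = 766966484885$88647876  (last char: '6')
  sorted[12] = 76766966484885$886478  (last char: '8')
  sorted[13] = 7876766966484885$8864  (last char: '4')
  sorted[14] = 84885$886478767669664  (last char: '4')
  sorted[15] = 85$886478767669664848  (last char: '8')
  sorted[16] = 8647876766966484885$8  (last char: '8')
  sorted[17] = 876766966484885$88647  (last char: '7')
  sorted[18] = 885$88647876766966484  (last char: '4')
  sorted[19] = 88647876766966484885$  (last char: '$')
  sorted[20] = 966484885$88647876766  (last char: '6')
Last column: 5668886977668448874$6
Original string S is at sorted index 19

Answer: 5668886977668448874$6
19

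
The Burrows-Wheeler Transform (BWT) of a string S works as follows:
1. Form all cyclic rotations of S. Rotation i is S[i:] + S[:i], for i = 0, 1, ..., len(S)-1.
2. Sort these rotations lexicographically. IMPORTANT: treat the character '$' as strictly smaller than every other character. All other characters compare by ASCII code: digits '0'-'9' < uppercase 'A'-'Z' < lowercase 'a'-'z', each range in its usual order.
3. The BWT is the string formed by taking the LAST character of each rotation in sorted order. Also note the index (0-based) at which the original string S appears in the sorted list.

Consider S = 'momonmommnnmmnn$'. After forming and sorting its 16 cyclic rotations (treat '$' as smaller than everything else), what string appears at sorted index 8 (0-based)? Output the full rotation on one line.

Answer: n$momonmommnnmmn

Derivation:
All 16 rotations (rotation i = S[i:]+S[:i]):
  rot[0] = momonmommnnmmnn$
  rot[1] = omonmommnnmmnn$m
  rot[2] = monmommnnmmnn$mo
  rot[3] = onmommnnmmnn$mom
  rot[4] = nmommnnmmnn$momo
  rot[5] = mommnnmmnn$momon
  rot[6] = ommnnmmnn$momonm
  rot[7] = mmnnmmnn$momonmo
  rot[8] = mnnmmnn$momonmom
  rot[9] = nnmmnn$momonmomm
  rot[10] = nmmnn$momonmommn
  rot[11] = mmnn$momonmommnn
  rot[12] = mnn$momonmommnnm
  rot[13] = nn$momonmommnnmm
  rot[14] = n$momonmommnnmmn
  rot[15] = $momonmommnnmmnn
Sorted (with $ < everything):
  sorted[0] = $momonmommnnmmnn
  sorted[1] = mmnn$momonmommnn
  sorted[2] = mmnnmmnn$momonmo
  sorted[3] = mnn$momonmommnnm
  sorted[4] = mnnmmnn$momonmom
  sorted[5] = mommnnmmnn$momon
  sorted[6] = momonmommnnmmnn$
  sorted[7] = monmommnnmmnn$mo
  sorted[8] = n$momonmommnnmmn
  sorted[9] = nmmnn$momonmommn
  sorted[10] = nmommnnmmnn$momo
  sorted[11] = nn$momonmommnnmm
  sorted[12] = nnmmnn$momonmomm
  sorted[13] = ommnnmmnn$momonm
  sorted[14] = omonmommnnmmnn$m
  sorted[15] = onmommnnmmnn$mom
sorted[8] = n$momonmommnnmmn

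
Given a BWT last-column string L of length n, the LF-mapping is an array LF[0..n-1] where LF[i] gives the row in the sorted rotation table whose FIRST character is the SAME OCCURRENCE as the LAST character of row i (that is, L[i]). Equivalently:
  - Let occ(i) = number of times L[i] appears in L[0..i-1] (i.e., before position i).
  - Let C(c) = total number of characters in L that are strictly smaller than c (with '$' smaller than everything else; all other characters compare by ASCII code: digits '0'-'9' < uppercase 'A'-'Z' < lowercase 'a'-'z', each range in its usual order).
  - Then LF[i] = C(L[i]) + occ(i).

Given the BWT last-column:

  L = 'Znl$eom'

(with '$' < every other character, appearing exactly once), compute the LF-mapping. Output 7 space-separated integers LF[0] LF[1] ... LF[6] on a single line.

Answer: 1 5 3 0 2 6 4

Derivation:
Char counts: '$':1, 'Z':1, 'e':1, 'l':1, 'm':1, 'n':1, 'o':1
C (first-col start): C('$')=0, C('Z')=1, C('e')=2, C('l')=3, C('m')=4, C('n')=5, C('o')=6
L[0]='Z': occ=0, LF[0]=C('Z')+0=1+0=1
L[1]='n': occ=0, LF[1]=C('n')+0=5+0=5
L[2]='l': occ=0, LF[2]=C('l')+0=3+0=3
L[3]='$': occ=0, LF[3]=C('$')+0=0+0=0
L[4]='e': occ=0, LF[4]=C('e')+0=2+0=2
L[5]='o': occ=0, LF[5]=C('o')+0=6+0=6
L[6]='m': occ=0, LF[6]=C('m')+0=4+0=4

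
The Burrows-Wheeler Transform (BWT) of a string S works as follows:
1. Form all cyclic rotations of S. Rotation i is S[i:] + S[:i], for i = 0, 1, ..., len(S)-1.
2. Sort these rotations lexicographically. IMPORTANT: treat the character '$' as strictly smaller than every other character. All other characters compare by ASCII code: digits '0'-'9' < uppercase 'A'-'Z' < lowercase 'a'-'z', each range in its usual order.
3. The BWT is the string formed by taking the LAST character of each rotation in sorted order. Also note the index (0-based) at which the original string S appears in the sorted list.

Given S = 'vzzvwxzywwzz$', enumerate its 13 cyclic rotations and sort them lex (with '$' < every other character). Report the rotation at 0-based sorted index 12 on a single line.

Answer: zzvwxzywwzz$v

Derivation:
All 13 rotations (rotation i = S[i:]+S[:i]):
  rot[0] = vzzvwxzywwzz$
  rot[1] = zzvwxzywwzz$v
  rot[2] = zvwxzywwzz$vz
  rot[3] = vwxzywwzz$vzz
  rot[4] = wxzywwzz$vzzv
  rot[5] = xzywwzz$vzzvw
  rot[6] = zywwzz$vzzvwx
  rot[7] = ywwzz$vzzvwxz
  rot[8] = wwzz$vzzvwxzy
  rot[9] = wzz$vzzvwxzyw
  rot[10] = zz$vzzvwxzyww
  rot[11] = z$vzzvwxzywwz
  rot[12] = $vzzvwxzywwzz
Sorted (with $ < everything):
  sorted[0] = $vzzvwxzywwzz
  sorted[1] = vwxzywwzz$vzz
  sorted[2] = vzzvwxzywwzz$
  sorted[3] = wwzz$vzzvwxzy
  sorted[4] = wxzywwzz$vzzv
  sorted[5] = wzz$vzzvwxzyw
  sorted[6] = xzywwzz$vzzvw
  sorted[7] = ywwzz$vzzvwxz
  sorted[8] = z$vzzvwxzywwz
  sorted[9] = zvwxzywwzz$vz
  sorted[10] = zywwzz$vzzvwx
  sorted[11] = zz$vzzvwxzyww
  sorted[12] = zzvwxzywwzz$v
sorted[12] = zzvwxzywwzz$v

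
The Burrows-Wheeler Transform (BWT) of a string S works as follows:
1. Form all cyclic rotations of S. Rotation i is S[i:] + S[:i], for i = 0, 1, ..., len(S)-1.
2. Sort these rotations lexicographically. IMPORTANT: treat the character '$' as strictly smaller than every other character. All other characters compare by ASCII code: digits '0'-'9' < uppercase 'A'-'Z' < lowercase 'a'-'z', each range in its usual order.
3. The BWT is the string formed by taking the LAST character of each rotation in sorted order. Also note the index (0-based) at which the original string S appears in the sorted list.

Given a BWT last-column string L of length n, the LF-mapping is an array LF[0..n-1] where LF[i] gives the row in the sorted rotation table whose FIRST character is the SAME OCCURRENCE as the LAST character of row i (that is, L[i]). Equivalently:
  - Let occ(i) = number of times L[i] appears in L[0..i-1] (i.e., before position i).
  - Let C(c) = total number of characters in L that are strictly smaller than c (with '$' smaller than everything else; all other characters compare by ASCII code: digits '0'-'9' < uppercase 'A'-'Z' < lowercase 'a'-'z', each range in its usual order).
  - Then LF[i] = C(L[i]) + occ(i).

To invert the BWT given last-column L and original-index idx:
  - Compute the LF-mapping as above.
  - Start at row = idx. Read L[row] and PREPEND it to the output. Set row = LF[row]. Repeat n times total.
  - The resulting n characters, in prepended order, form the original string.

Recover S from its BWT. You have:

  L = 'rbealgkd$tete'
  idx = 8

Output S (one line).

LF mapping: 10 2 4 1 9 7 8 3 0 11 5 12 6
Walk LF starting at row 8, prepending L[row]:
  step 1: row=8, L[8]='$', prepend. Next row=LF[8]=0
  step 2: row=0, L[0]='r', prepend. Next row=LF[0]=10
  step 3: row=10, L[10]='e', prepend. Next row=LF[10]=5
  step 4: row=5, L[5]='g', prepend. Next row=LF[5]=7
  step 5: row=7, L[7]='d', prepend. Next row=LF[7]=3
  step 6: row=3, L[3]='a', prepend. Next row=LF[3]=1
  step 7: row=1, L[1]='b', prepend. Next row=LF[1]=2
  step 8: row=2, L[2]='e', prepend. Next row=LF[2]=4
  step 9: row=4, L[4]='l', prepend. Next row=LF[4]=9
  step 10: row=9, L[9]='t', prepend. Next row=LF[9]=11
  step 11: row=11, L[11]='t', prepend. Next row=LF[11]=12
  step 12: row=12, L[12]='e', prepend. Next row=LF[12]=6
  step 13: row=6, L[6]='k', prepend. Next row=LF[6]=8
Reversed output: kettlebadger$

Answer: kettlebadger$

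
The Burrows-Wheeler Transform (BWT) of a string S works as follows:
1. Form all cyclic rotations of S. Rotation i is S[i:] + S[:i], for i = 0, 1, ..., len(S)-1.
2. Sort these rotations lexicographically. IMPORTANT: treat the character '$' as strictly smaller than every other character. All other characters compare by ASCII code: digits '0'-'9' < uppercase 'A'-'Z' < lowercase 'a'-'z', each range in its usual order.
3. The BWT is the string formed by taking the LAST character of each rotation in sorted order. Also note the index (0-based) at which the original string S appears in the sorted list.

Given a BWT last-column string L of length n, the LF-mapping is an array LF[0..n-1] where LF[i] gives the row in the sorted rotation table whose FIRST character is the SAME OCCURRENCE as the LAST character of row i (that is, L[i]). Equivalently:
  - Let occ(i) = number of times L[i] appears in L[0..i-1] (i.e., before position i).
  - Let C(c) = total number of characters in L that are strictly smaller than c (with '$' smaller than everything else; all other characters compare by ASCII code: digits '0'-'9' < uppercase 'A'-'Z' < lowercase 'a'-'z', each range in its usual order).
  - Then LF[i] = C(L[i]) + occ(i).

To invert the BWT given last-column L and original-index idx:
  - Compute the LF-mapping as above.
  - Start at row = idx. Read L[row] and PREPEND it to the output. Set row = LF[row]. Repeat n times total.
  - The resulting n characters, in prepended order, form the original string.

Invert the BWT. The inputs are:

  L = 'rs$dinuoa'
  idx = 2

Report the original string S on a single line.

LF mapping: 6 7 0 2 3 4 8 5 1
Walk LF starting at row 2, prepending L[row]:
  step 1: row=2, L[2]='$', prepend. Next row=LF[2]=0
  step 2: row=0, L[0]='r', prepend. Next row=LF[0]=6
  step 3: row=6, L[6]='u', prepend. Next row=LF[6]=8
  step 4: row=8, L[8]='a', prepend. Next row=LF[8]=1
  step 5: row=1, L[1]='s', prepend. Next row=LF[1]=7
  step 6: row=7, L[7]='o', prepend. Next row=LF[7]=5
  step 7: row=5, L[5]='n', prepend. Next row=LF[5]=4
  step 8: row=4, L[4]='i', prepend. Next row=LF[4]=3
  step 9: row=3, L[3]='d', prepend. Next row=LF[3]=2
Reversed output: dinosaur$

Answer: dinosaur$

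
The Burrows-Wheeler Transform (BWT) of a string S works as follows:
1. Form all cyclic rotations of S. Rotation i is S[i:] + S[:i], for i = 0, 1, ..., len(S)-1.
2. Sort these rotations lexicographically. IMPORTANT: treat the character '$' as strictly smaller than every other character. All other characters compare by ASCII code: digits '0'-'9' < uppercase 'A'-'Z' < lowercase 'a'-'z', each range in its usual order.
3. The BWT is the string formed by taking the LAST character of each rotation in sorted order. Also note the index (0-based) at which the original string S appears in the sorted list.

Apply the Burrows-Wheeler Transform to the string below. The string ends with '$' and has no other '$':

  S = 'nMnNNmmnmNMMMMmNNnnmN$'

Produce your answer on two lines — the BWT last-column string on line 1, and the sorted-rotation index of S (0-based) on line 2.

Answer: NNMMMnmmnmNNnnMNm$MnmN
17

Derivation:
All 22 rotations (rotation i = S[i:]+S[:i]):
  rot[0] = nMnNNmmnmNMMMMmNNnnmN$
  rot[1] = MnNNmmnmNMMMMmNNnnmN$n
  rot[2] = nNNmmnmNMMMMmNNnnmN$nM
  rot[3] = NNmmnmNMMMMmNNnnmN$nMn
  rot[4] = NmmnmNMMMMmNNnnmN$nMnN
  rot[5] = mmnmNMMMMmNNnnmN$nMnNN
  rot[6] = mnmNMMMMmNNnnmN$nMnNNm
  rot[7] = nmNMMMMmNNnnmN$nMnNNmm
  rot[8] = mNMMMMmNNnnmN$nMnNNmmn
  rot[9] = NMMMMmNNnnmN$nMnNNmmnm
  rot[10] = MMMMmNNnnmN$nMnNNmmnmN
  rot[11] = MMMmNNnnmN$nMnNNmmnmNM
  rot[12] = MMmNNnnmN$nMnNNmmnmNMM
  rot[13] = MmNNnnmN$nMnNNmmnmNMMM
  rot[14] = mNNnnmN$nMnNNmmnmNMMMM
  rot[15] = NNnnmN$nMnNNmmnmNMMMMm
  rot[16] = NnnmN$nMnNNmmnmNMMMMmN
  rot[17] = nnmN$nMnNNmmnmNMMMMmNN
  rot[18] = nmN$nMnNNmmnmNMMMMmNNn
  rot[19] = mN$nMnNNmmnmNMMMMmNNnn
  rot[20] = N$nMnNNmmnmNMMMMmNNnnm
  rot[21] = $nMnNNmmnmNMMMMmNNnnmN
Sorted (with $ < everything):
  sorted[0] = $nMnNNmmnmNMMMMmNNnnmN  (last char: 'N')
  sorted[1] = MMMMmNNnnmN$nMnNNmmnmN  (last char: 'N')
  sorted[2] = MMMmNNnnmN$nMnNNmmnmNM  (last char: 'M')
  sorted[3] = MMmNNnnmN$nMnNNmmnmNMM  (last char: 'M')
  sorted[4] = MmNNnnmN$nMnNNmmnmNMMM  (last char: 'M')
  sorted[5] = MnNNmmnmNMMMMmNNnnmN$n  (last char: 'n')
  sorted[6] = N$nMnNNmmnmNMMMMmNNnnm  (last char: 'm')
  sorted[7] = NMMMMmNNnnmN$nMnNNmmnm  (last char: 'm')
  sorted[8] = NNmmnmNMMMMmNNnnmN$nMn  (last char: 'n')
  sorted[9] = NNnnmN$nMnNNmmnmNMMMMm  (last char: 'm')
  sorted[10] = NmmnmNMMMMmNNnnmN$nMnN  (last char: 'N')
  sorted[11] = NnnmN$nMnNNmmnmNMMMMmN  (last char: 'N')
  sorted[12] = mN$nMnNNmmnmNMMMMmNNnn  (last char: 'n')
  sorted[13] = mNMMMMmNNnnmN$nMnNNmmn  (last char: 'n')
  sorted[14] = mNNnnmN$nMnNNmmnmNMMMM  (last char: 'M')
  sorted[15] = mmnmNMMMMmNNnnmN$nMnNN  (last char: 'N')
  sorted[16] = mnmNMMMMmNNnnmN$nMnNNm  (last char: 'm')
  sorted[17] = nMnNNmmnmNMMMMmNNnnmN$  (last char: '$')
  sorted[18] = nNNmmnmNMMMMmNNnnmN$nM  (last char: 'M')
  sorted[19] = nmN$nMnNNmmnmNMMMMmNNn  (last char: 'n')
  sorted[20] = nmNMMMMmNNnnmN$nMnNNmm  (last char: 'm')
  sorted[21] = nnmN$nMnNNmmnmNMMMMmNN  (last char: 'N')
Last column: NNMMMnmmnmNNnnMNm$MnmN
Original string S is at sorted index 17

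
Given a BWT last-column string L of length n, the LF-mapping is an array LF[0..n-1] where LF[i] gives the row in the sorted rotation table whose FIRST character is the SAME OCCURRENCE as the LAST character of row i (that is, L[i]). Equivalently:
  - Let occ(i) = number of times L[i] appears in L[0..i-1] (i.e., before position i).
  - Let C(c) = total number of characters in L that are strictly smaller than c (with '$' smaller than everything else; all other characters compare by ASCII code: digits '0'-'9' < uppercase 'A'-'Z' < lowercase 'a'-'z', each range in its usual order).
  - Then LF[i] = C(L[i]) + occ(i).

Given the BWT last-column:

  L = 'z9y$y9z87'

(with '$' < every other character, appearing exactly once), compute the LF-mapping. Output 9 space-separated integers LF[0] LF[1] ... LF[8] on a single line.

Char counts: '$':1, '7':1, '8':1, '9':2, 'y':2, 'z':2
C (first-col start): C('$')=0, C('7')=1, C('8')=2, C('9')=3, C('y')=5, C('z')=7
L[0]='z': occ=0, LF[0]=C('z')+0=7+0=7
L[1]='9': occ=0, LF[1]=C('9')+0=3+0=3
L[2]='y': occ=0, LF[2]=C('y')+0=5+0=5
L[3]='$': occ=0, LF[3]=C('$')+0=0+0=0
L[4]='y': occ=1, LF[4]=C('y')+1=5+1=6
L[5]='9': occ=1, LF[5]=C('9')+1=3+1=4
L[6]='z': occ=1, LF[6]=C('z')+1=7+1=8
L[7]='8': occ=0, LF[7]=C('8')+0=2+0=2
L[8]='7': occ=0, LF[8]=C('7')+0=1+0=1

Answer: 7 3 5 0 6 4 8 2 1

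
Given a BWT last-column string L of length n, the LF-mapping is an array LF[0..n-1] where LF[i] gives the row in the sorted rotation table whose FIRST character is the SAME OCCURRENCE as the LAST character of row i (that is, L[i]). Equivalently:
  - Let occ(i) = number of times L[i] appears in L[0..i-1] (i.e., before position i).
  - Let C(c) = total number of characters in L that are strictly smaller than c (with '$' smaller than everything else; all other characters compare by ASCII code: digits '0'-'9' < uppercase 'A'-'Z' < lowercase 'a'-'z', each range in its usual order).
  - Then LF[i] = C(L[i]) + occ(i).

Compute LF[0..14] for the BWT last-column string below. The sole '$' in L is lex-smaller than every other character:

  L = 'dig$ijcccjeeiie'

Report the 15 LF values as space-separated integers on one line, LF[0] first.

Char counts: '$':1, 'c':3, 'd':1, 'e':3, 'g':1, 'i':4, 'j':2
C (first-col start): C('$')=0, C('c')=1, C('d')=4, C('e')=5, C('g')=8, C('i')=9, C('j')=13
L[0]='d': occ=0, LF[0]=C('d')+0=4+0=4
L[1]='i': occ=0, LF[1]=C('i')+0=9+0=9
L[2]='g': occ=0, LF[2]=C('g')+0=8+0=8
L[3]='$': occ=0, LF[3]=C('$')+0=0+0=0
L[4]='i': occ=1, LF[4]=C('i')+1=9+1=10
L[5]='j': occ=0, LF[5]=C('j')+0=13+0=13
L[6]='c': occ=0, LF[6]=C('c')+0=1+0=1
L[7]='c': occ=1, LF[7]=C('c')+1=1+1=2
L[8]='c': occ=2, LF[8]=C('c')+2=1+2=3
L[9]='j': occ=1, LF[9]=C('j')+1=13+1=14
L[10]='e': occ=0, LF[10]=C('e')+0=5+0=5
L[11]='e': occ=1, LF[11]=C('e')+1=5+1=6
L[12]='i': occ=2, LF[12]=C('i')+2=9+2=11
L[13]='i': occ=3, LF[13]=C('i')+3=9+3=12
L[14]='e': occ=2, LF[14]=C('e')+2=5+2=7

Answer: 4 9 8 0 10 13 1 2 3 14 5 6 11 12 7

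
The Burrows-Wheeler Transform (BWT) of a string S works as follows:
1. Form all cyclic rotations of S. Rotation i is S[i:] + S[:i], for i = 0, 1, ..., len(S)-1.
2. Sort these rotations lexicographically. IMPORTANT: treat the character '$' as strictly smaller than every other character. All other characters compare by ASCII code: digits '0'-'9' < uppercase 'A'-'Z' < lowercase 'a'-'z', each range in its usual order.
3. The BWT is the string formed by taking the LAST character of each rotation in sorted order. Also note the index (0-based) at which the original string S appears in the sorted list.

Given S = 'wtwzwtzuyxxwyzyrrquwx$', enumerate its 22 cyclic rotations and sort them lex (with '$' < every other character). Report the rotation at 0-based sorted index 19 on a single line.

Answer: zuyxxwyzyrrquwx$wtwzwt

Derivation:
All 22 rotations (rotation i = S[i:]+S[:i]):
  rot[0] = wtwzwtzuyxxwyzyrrquwx$
  rot[1] = twzwtzuyxxwyzyrrquwx$w
  rot[2] = wzwtzuyxxwyzyrrquwx$wt
  rot[3] = zwtzuyxxwyzyrrquwx$wtw
  rot[4] = wtzuyxxwyzyrrquwx$wtwz
  rot[5] = tzuyxxwyzyrrquwx$wtwzw
  rot[6] = zuyxxwyzyrrquwx$wtwzwt
  rot[7] = uyxxwyzyrrquwx$wtwzwtz
  rot[8] = yxxwyzyrrquwx$wtwzwtzu
  rot[9] = xxwyzyrrquwx$wtwzwtzuy
  rot[10] = xwyzyrrquwx$wtwzwtzuyx
  rot[11] = wyzyrrquwx$wtwzwtzuyxx
  rot[12] = yzyrrquwx$wtwzwtzuyxxw
  rot[13] = zyrrquwx$wtwzwtzuyxxwy
  rot[14] = yrrquwx$wtwzwtzuyxxwyz
  rot[15] = rrquwx$wtwzwtzuyxxwyzy
  rot[16] = rquwx$wtwzwtzuyxxwyzyr
  rot[17] = quwx$wtwzwtzuyxxwyzyrr
  rot[18] = uwx$wtwzwtzuyxxwyzyrrq
  rot[19] = wx$wtwzwtzuyxxwyzyrrqu
  rot[20] = x$wtwzwtzuyxxwyzyrrquw
  rot[21] = $wtwzwtzuyxxwyzyrrquwx
Sorted (with $ < everything):
  sorted[0] = $wtwzwtzuyxxwyzyrrquwx
  sorted[1] = quwx$wtwzwtzuyxxwyzyrr
  sorted[2] = rquwx$wtwzwtzuyxxwyzyr
  sorted[3] = rrquwx$wtwzwtzuyxxwyzy
  sorted[4] = twzwtzuyxxwyzyrrquwx$w
  sorted[5] = tzuyxxwyzyrrquwx$wtwzw
  sorted[6] = uwx$wtwzwtzuyxxwyzyrrq
  sorted[7] = uyxxwyzyrrquwx$wtwzwtz
  sorted[8] = wtwzwtzuyxxwyzyrrquwx$
  sorted[9] = wtzuyxxwyzyrrquwx$wtwz
  sorted[10] = wx$wtwzwtzuyxxwyzyrrqu
  sorted[11] = wyzyrrquwx$wtwzwtzuyxx
  sorted[12] = wzwtzuyxxwyzyrrquwx$wt
  sorted[13] = x$wtwzwtzuyxxwyzyrrquw
  sorted[14] = xwyzyrrquwx$wtwzwtzuyx
  sorted[15] = xxwyzyrrquwx$wtwzwtzuy
  sorted[16] = yrrquwx$wtwzwtzuyxxwyz
  sorted[17] = yxxwyzyrrquwx$wtwzwtzu
  sorted[18] = yzyrrquwx$wtwzwtzuyxxw
  sorted[19] = zuyxxwyzyrrquwx$wtwzwt
  sorted[20] = zwtzuyxxwyzyrrquwx$wtw
  sorted[21] = zyrrquwx$wtwzwtzuyxxwy
sorted[19] = zuyxxwyzyrrquwx$wtwzwt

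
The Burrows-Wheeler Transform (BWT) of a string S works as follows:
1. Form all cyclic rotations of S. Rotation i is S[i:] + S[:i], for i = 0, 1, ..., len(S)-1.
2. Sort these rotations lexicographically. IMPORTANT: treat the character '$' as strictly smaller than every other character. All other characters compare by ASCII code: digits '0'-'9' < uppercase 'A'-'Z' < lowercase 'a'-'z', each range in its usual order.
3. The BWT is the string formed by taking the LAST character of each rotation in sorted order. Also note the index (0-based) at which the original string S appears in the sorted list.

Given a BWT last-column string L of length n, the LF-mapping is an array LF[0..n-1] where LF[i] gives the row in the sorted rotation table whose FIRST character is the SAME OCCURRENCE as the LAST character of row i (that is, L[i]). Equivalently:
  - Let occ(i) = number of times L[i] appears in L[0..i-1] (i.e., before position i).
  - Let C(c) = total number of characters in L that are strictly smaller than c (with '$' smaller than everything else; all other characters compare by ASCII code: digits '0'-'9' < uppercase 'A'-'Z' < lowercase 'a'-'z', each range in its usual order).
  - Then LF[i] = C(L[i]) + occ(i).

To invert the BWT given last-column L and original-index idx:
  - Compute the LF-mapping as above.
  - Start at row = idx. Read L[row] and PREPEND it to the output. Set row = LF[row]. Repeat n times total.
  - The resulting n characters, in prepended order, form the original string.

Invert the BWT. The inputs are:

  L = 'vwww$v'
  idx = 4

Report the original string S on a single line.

LF mapping: 1 3 4 5 0 2
Walk LF starting at row 4, prepending L[row]:
  step 1: row=4, L[4]='$', prepend. Next row=LF[4]=0
  step 2: row=0, L[0]='v', prepend. Next row=LF[0]=1
  step 3: row=1, L[1]='w', prepend. Next row=LF[1]=3
  step 4: row=3, L[3]='w', prepend. Next row=LF[3]=5
  step 5: row=5, L[5]='v', prepend. Next row=LF[5]=2
  step 6: row=2, L[2]='w', prepend. Next row=LF[2]=4
Reversed output: wvwwv$

Answer: wvwwv$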